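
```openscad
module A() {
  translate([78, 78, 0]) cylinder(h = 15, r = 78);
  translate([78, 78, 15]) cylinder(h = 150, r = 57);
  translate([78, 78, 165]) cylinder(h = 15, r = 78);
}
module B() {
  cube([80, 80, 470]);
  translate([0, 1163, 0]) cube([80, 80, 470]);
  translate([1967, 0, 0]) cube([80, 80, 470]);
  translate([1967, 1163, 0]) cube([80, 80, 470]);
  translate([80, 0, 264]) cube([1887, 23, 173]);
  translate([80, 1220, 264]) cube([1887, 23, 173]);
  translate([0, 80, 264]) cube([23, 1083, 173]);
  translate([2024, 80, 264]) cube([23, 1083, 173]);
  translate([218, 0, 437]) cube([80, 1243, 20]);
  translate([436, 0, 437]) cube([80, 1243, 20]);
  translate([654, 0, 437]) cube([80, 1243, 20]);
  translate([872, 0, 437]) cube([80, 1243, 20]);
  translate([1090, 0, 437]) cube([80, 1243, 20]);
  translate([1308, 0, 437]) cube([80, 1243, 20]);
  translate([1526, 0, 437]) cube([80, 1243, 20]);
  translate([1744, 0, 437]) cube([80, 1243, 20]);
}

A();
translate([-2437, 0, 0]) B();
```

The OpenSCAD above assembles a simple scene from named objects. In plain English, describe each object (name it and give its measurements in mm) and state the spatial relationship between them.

A is a spool: two coaxial disc flanges of radius 78 mm and thickness 15 mm, joined by a core cylinder of radius 57 mm and height 150 mm. The lower flange rests on z = 0 and the three cylinders share a vertical axis.

B is a bed frame 2047 mm long (x) by 1243 mm wide (y). Four 80×80 mm corner posts, 470 mm tall, at the corners of the footprint. Four rails of 23 mm thickness and 173 mm height run between adjacent posts with their undersides at z = 264 mm, their outer faces flush with the outside of the frame (the two x-running rails run between the posts' inner faces; the two y-running rails run between the posts' inner faces). 8 slats, each 80 mm wide (x) and 20 mm thick, lie across the top of the two x-running rails, running the full 1243 mm width of the frame in y; the slats are evenly spaced along x between the inner faces of the end posts with equal gaps (rounded down to the nearest mm) at the −x end and between each pair — any rounding remainder accumulates at the +x end.

The bed frame is on the floor beside the spool on its −x side.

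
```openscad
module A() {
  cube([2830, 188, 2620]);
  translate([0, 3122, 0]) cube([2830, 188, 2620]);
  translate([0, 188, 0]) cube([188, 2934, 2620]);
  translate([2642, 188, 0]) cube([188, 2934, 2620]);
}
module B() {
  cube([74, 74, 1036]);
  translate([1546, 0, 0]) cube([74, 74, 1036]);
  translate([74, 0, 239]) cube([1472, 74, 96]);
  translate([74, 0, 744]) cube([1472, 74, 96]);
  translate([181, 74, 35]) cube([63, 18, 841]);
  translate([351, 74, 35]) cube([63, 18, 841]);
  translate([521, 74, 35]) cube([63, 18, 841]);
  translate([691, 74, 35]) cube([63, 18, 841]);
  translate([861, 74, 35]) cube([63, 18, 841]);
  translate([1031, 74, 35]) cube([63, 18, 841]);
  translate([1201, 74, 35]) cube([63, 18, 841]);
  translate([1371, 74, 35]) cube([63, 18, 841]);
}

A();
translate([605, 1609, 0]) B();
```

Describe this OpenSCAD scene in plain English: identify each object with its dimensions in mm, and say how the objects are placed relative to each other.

A is a box-shaped house frame (walls only): outside footprint 2830×3310 mm, wall height 2620 mm, wall thickness 188 mm. The two y-facing walls run the full x-width; the two x-facing walls fit between the inner faces of the y-facing walls.

B is a fence section. Two 74×74 mm posts, 1036 mm tall, stand on the floor with a clear span of 1472 mm between their inner faces. Two horizontal rails of 74×96 mm section span the gap between the posts with their undersides at z = 239 mm and z = 744 mm, flush with the posts' −y face. 8 pickets, each 63 mm wide, 18 mm thick and 841 mm tall, are fixed to the +y face of the rails with their bottoms at z = 35 mm, evenly spaced across the span with equal gaps (rounded down to the nearest mm) at the −x end and between each pair — any rounding remainder accumulates at the +x end.

The fence section sits inside the house frame, centred.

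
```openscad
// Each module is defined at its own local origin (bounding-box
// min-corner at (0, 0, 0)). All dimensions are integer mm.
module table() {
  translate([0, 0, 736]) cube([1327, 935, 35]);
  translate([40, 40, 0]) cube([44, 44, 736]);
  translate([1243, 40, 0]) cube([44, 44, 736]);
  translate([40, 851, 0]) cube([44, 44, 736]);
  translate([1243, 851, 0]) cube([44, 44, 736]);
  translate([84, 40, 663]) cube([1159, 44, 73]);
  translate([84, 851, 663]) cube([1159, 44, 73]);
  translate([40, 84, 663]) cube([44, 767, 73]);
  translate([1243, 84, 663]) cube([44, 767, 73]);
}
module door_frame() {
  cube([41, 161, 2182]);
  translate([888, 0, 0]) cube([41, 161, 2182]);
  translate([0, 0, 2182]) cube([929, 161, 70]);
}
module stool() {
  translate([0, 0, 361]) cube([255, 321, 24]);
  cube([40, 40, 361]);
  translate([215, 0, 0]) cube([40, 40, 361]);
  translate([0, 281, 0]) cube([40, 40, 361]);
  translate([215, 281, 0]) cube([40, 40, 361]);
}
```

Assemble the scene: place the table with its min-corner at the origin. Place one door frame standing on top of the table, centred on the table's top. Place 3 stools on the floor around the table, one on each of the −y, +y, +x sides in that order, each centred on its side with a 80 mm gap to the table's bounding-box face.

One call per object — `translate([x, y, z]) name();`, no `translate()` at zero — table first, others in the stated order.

table();
translate([199, 387, 771]) door_frame();
translate([536, -401, 0]) stool();
translate([536, 1015, 0]) stool();
translate([1407, 307, 0]) stool();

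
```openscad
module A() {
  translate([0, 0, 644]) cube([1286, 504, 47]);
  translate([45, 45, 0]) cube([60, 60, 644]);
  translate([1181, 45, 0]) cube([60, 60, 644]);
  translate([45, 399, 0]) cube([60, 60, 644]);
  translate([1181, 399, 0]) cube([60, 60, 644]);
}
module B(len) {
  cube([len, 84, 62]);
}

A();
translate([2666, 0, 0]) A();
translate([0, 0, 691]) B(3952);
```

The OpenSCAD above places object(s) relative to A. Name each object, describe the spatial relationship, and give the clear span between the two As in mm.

Second table starts at x = 2666; first ends at x = 1286; clear span = 2666 − 1286 = 1380 mm.

A is a table. B is a beam. A beam spans the tops of two tables. The clear span between the two tables is 1380 mm.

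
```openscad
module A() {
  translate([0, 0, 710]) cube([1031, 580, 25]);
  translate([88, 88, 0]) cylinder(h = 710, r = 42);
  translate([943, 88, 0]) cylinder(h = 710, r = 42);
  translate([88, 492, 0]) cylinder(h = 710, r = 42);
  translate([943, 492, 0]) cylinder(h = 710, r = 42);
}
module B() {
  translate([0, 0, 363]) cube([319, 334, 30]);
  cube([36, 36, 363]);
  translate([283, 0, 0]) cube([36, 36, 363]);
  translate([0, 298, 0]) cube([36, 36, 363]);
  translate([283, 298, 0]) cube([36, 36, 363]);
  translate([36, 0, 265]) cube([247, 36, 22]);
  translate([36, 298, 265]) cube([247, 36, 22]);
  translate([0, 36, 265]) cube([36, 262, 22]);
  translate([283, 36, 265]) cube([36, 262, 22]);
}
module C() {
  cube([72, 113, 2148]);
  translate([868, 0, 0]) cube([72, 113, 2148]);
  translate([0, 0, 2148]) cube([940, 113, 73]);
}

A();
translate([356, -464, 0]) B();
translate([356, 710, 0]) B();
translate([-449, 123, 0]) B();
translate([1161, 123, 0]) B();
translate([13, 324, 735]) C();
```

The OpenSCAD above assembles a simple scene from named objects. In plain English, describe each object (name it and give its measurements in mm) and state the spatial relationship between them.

A is a table: top 1031 mm (x) × 580 mm (y), 25 mm thick, upper face at z = 735 mm, on four round legs of 84 mm diameter, each leg's bounding box inset 46 mm from the nearest pair of top edges, running from z = 0 to the bottom of the top.

B is a simple wooden stool: a rectangular seat 319 mm (x) by 334 mm (y), 30 mm thick, top face at z = 393 mm, on four square legs, each 36×36 mm in cross-section. The legs rest on z = 0, each flush with a corner of the seat. Four stretchers, 36 mm wide and 22 mm tall, connect adjacent legs with their undersides at z = 265 mm, each running between the inner faces of the legs it joins and aligned with the legs' outer faces on the other axis.

C is a rectangular door frame: two vertical jambs of 72×113 mm section, 2148 mm tall, with a clear opening 796 mm wide between their inner faces. A header 73 mm tall and 113 mm deep lies on top of the jambs and spans the full outside width.

Four stools sit around the table at the −y, +y, −x, +x sides. The door frame is on top of the table.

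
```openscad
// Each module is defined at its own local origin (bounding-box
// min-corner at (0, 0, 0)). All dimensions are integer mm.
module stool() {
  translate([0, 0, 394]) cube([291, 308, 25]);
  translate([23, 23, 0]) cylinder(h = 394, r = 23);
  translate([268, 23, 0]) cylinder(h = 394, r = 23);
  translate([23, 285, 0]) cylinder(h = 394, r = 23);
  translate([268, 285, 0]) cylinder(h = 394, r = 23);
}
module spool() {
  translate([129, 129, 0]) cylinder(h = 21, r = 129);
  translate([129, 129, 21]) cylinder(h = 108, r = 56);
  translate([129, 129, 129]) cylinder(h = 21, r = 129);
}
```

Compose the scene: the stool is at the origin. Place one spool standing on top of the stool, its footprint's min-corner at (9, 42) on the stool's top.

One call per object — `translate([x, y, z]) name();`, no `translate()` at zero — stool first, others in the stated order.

stool();
translate([9, 42, 419]) spool();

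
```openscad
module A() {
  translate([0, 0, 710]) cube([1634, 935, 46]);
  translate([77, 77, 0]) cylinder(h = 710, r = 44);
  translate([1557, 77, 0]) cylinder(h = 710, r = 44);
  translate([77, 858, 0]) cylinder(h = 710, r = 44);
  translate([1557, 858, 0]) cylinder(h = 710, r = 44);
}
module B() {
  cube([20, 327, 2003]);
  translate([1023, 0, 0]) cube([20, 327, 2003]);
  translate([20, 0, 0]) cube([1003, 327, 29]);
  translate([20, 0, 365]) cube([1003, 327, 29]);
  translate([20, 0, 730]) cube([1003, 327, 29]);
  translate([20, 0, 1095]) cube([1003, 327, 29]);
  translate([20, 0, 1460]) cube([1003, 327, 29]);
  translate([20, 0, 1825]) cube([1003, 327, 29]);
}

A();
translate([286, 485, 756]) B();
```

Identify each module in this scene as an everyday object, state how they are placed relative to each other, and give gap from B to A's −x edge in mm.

The bookshelf's min-x is at 286; the table's min-x is 0; gap = 286 mm.

A is a table. B is a bookshelf. The bookshelf is on top of the table. The gap from the bookshelf to the table's −x edge is 286 mm.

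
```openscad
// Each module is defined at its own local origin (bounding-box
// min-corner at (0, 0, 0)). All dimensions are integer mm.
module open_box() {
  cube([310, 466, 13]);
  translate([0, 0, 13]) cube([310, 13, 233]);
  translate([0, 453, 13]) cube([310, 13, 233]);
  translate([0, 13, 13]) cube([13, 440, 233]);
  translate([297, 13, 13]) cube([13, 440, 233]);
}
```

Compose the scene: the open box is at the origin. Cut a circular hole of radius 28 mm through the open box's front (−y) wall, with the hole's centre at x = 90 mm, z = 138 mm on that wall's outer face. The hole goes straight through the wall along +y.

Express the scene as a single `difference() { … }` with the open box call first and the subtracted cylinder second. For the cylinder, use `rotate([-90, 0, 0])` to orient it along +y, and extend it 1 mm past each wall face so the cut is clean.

difference() {
  open_box();
  translate([90, -1, 138]) rotate([-90, 0, 0]) cylinder(h = 15, r = 28);
}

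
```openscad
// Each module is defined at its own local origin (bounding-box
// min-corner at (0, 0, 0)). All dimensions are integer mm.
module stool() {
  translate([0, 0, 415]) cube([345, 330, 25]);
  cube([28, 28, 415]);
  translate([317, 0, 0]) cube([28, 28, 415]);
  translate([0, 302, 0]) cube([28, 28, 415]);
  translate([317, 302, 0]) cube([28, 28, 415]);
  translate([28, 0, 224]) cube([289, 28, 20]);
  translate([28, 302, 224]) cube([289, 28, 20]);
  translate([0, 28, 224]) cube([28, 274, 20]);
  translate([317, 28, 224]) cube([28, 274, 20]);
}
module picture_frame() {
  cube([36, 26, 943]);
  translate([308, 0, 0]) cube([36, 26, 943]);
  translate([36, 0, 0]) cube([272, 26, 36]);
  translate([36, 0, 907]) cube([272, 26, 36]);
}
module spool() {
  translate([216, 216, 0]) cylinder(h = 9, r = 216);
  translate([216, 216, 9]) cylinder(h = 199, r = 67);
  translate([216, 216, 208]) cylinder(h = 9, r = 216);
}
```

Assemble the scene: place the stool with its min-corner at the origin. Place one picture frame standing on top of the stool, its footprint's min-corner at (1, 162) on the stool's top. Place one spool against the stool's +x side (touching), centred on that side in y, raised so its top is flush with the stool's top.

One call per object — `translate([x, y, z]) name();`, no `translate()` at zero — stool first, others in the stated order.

stool();
translate([1, 162, 440]) picture_frame();
translate([345, -51, 223]) spool();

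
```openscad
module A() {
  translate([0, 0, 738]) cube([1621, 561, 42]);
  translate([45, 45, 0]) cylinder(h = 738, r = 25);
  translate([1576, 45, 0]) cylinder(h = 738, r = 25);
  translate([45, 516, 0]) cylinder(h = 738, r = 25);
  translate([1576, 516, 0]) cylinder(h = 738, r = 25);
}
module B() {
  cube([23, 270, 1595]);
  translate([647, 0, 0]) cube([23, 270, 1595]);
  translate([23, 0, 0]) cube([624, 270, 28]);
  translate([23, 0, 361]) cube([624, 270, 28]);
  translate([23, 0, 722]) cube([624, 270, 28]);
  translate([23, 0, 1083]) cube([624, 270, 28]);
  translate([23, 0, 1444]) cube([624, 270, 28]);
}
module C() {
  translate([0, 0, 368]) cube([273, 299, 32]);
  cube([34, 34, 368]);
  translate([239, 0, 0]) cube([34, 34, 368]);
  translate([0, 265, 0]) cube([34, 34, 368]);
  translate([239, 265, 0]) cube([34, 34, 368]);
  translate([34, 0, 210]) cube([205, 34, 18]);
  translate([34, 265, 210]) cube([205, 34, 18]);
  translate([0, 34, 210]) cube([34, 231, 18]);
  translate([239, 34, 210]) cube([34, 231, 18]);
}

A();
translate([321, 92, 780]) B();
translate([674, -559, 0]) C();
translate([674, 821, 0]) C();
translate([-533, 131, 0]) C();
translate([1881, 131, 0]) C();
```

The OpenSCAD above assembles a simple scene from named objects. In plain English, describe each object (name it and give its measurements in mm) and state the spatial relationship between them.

A is a table: top 1621 mm (x) × 561 mm (y), 42 mm thick, upper face at z = 780 mm, on four round legs of 50 mm diameter, each leg's bounding box inset 20 mm from the nearest pair of top edges, running from z = 0 to the bottom of the top.

B is an open bookshelf. Two side panels, each 23 mm thick, 270 mm deep and 1595 mm tall, stand 670 mm apart (outside-to-outside). Between them sit 5 shelves, each 28 mm thick and 270 mm deep, spanning the full gap between the sides. The bottom shelf rests on the floor (its underside at z = 0) and the clear gap between one shelf's top and the next shelf's underside is 333 mm.

C is a simple wooden stool: a rectangular seat 273 mm (x) by 299 mm (y), 32 mm thick, top face at z = 400 mm, on four square legs, each 34×34 mm in cross-section. The legs rest on z = 0, each flush with a corner of the seat. Four stretchers, 34 mm wide and 18 mm tall, connect adjacent legs with their undersides at z = 210 mm, each running between the inner faces of the legs it joins and aligned with the legs' outer faces on the other axis.

The bookshelf is on top of the table. Four stools sit around the table at the −y, +y, −x, +x sides.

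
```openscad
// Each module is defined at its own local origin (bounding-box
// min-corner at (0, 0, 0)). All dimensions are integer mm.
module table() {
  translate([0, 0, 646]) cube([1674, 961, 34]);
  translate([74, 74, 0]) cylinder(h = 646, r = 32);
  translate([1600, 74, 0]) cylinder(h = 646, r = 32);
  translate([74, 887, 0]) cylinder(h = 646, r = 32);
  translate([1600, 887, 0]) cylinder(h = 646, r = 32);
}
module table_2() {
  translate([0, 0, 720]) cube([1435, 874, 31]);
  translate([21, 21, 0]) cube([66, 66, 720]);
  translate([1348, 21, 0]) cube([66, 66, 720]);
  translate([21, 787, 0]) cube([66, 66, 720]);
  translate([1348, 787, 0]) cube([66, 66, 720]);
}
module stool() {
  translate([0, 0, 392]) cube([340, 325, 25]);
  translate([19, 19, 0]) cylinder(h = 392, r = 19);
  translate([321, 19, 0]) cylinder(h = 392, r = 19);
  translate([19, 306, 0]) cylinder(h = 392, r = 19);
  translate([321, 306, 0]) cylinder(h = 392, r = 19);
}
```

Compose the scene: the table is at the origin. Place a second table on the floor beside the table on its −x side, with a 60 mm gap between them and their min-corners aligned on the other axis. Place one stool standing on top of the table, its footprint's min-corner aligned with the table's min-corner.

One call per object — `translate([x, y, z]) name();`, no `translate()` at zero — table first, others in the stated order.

table();
translate([-1495, 0, 0]) table_2();
translate([0, 0, 680]) stool();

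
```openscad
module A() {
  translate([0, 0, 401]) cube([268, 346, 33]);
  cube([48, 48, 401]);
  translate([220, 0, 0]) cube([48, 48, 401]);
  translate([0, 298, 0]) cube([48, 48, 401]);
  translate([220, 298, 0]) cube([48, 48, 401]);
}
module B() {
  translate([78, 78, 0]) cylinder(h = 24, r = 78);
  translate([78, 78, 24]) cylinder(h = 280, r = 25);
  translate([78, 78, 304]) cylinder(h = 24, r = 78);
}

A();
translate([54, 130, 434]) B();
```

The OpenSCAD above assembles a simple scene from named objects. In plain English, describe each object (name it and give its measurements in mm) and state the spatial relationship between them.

A is a simple wooden stool: a rectangular seat 268 mm (x) by 346 mm (y), 33 mm thick, top face at z = 434 mm, on four square legs, each 48×48 mm in cross-section. The legs rest on z = 0, each flush with a corner of the seat.

B is a spool: two coaxial disc flanges of radius 78 mm and thickness 24 mm, joined by a core cylinder of radius 25 mm and height 280 mm. The lower flange rests on z = 0 and the three cylinders share a vertical axis.

The spool is on top of the stool.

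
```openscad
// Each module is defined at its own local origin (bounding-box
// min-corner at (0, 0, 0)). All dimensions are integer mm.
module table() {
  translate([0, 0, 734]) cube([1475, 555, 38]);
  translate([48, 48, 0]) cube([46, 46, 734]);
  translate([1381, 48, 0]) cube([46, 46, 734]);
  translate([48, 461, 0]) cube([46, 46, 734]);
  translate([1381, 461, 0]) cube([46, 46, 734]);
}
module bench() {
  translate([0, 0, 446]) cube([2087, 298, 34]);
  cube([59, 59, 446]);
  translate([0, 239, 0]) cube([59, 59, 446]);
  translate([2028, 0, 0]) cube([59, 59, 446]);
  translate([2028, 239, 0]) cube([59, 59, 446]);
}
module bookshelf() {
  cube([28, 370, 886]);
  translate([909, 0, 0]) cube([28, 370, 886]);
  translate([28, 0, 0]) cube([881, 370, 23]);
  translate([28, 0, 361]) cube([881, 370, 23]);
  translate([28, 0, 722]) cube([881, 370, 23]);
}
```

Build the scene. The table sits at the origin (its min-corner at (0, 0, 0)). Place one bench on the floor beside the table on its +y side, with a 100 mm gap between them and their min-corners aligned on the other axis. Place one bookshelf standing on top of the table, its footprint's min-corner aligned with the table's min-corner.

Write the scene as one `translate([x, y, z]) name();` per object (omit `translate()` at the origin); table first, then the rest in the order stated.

table();
translate([0, 655, 0]) bench();
translate([0, 0, 772]) bookshelf();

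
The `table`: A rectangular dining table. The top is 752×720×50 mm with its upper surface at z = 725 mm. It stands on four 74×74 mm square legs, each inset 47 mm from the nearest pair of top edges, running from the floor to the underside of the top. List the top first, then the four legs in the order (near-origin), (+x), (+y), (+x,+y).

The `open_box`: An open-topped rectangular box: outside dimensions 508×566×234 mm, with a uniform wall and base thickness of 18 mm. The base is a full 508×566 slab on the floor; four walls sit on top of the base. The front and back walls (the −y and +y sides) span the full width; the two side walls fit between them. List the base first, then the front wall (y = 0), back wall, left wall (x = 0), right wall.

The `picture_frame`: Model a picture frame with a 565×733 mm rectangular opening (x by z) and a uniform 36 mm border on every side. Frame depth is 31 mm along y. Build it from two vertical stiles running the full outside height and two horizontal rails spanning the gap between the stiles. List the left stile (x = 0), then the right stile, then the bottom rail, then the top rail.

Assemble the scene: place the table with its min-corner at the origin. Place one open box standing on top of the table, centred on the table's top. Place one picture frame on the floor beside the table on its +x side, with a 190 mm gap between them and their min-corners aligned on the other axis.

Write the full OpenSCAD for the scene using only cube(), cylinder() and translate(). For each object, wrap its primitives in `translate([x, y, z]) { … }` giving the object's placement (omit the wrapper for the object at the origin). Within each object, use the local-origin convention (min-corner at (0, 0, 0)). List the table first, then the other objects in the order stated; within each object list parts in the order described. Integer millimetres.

translate([0, 0, 675]) cube([752, 720, 50]);
translate([47, 47, 0]) cube([74, 74, 675]);
translate([631, 47, 0]) cube([74, 74, 675]);
translate([47, 599, 0]) cube([74, 74, 675]);
translate([631, 599, 0]) cube([74, 74, 675]);
translate([122, 77, 725]) {
  cube([508, 566, 18]);
  translate([0, 0, 18]) cube([508, 18, 216]);
  translate([0, 548, 18]) cube([508, 18, 216]);
  translate([0, 18, 18]) cube([18, 530, 216]);
  translate([490, 18, 18]) cube([18, 530, 216]);
}
translate([942, 0, 0]) {
  cube([36, 31, 805]);
  translate([601, 0, 0]) cube([36, 31, 805]);
  translate([36, 0, 0]) cube([565, 31, 36]);
  translate([36, 0, 769]) cube([565, 31, 36]);
}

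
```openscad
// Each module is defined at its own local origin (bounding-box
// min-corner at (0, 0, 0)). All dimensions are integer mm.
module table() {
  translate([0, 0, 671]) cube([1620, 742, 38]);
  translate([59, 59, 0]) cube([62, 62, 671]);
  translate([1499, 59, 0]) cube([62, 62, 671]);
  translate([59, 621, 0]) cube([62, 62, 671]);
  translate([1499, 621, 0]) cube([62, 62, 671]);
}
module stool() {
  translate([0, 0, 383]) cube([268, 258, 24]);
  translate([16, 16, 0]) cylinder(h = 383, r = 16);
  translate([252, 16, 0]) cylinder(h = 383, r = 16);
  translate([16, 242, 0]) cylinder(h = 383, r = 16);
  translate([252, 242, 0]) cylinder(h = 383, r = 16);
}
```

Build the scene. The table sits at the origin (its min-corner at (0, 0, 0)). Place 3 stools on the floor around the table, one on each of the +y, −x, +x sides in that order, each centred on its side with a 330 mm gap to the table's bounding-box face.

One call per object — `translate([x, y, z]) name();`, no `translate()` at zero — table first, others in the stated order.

table();
translate([676, 1072, 0]) stool();
translate([-598, 242, 0]) stool();
translate([1950, 242, 0]) stool();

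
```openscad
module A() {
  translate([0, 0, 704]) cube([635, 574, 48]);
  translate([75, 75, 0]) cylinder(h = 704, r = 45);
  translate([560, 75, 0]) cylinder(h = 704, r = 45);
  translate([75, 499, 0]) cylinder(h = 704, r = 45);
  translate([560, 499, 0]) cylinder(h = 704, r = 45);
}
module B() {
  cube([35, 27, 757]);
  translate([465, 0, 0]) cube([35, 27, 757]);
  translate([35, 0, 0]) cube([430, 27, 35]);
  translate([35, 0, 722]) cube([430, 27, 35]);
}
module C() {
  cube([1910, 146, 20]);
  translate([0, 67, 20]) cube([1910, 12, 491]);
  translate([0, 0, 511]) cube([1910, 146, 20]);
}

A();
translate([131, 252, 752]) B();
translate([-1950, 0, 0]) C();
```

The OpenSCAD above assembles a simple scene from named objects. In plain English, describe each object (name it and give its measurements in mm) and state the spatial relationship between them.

A is a rectangular dining table. The top is 635×574×48 mm with its upper surface at z = 752 mm. It stands on four round legs of 90 mm diameter, each leg's bounding box inset 30 mm from the nearest pair of top edges, running from the floor to the underside of the top.

B is a rectangular picture frame lying in the x–z plane (depth along y). The opening is 430 mm wide (x) by 687 mm tall (z), surrounded by a border 35 mm wide on all four sides. The frame is 27 mm deep and is made of two full-height vertical stiles with two horizontal rails fitted between them.

C is an I-beam lying along x, 1910 mm long. Overall section height 531 mm. Two flanges 146 mm wide (y) and 20 mm thick, one on the floor and one at the top; a web 12 mm thick runs between them, centred on the flange width.

The picture frame is on top of the table. The I-beam is on the floor beside the table on its −x side.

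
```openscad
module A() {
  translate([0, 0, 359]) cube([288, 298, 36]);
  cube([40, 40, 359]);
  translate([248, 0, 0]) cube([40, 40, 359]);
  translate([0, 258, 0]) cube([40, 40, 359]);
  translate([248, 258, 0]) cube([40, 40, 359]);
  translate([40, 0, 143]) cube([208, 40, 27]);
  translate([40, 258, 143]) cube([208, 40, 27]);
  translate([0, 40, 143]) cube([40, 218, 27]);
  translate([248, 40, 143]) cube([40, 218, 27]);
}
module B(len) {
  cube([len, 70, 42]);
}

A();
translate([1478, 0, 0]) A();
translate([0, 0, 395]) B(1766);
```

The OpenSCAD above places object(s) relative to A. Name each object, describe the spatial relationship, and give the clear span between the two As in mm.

Second stool starts at x = 1478; first ends at x = 288; clear span = 1478 − 288 = 1190 mm.

A is a stool. B is a beam. A beam spans the tops of two stools. The clear span between the two stools is 1190 mm.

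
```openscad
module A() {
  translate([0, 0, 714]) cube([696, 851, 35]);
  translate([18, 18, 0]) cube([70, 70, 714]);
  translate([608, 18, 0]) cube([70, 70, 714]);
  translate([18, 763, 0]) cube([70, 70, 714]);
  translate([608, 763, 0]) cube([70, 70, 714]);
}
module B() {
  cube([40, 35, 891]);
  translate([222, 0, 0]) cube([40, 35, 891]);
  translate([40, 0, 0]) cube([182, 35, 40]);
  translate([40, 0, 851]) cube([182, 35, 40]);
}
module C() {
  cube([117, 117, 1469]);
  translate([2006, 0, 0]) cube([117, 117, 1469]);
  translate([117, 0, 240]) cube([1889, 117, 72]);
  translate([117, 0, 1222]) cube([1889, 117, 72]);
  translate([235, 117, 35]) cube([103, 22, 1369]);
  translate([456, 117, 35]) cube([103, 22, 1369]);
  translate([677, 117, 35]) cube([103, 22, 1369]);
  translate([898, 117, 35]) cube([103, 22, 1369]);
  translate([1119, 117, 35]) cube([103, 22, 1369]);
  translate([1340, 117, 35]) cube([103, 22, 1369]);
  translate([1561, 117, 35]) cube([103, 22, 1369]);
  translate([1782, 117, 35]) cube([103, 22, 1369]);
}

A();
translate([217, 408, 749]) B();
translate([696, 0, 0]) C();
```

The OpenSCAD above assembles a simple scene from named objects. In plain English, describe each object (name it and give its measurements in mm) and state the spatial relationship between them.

A is a table: top 696 mm (x) × 851 mm (y), 35 mm thick, upper face at z = 749 mm, on four 70×70 mm square legs, each inset 18 mm from the nearest pair of top edges, running from z = 0 to the bottom of the top.

B is a picture frame with a 182×811 mm rectangular opening (x by z) and a uniform 40 mm border on every side. Frame depth is 35 mm along y. It is built from two vertical stiles running the full outside height and two horizontal rails spanning the gap between the stiles.

C is a fence section. Two 117×117 mm posts, 1469 mm tall, stand on the floor with a clear span of 1889 mm between their inner faces. Two horizontal rails of 117×72 mm section span the gap between the posts with their undersides at z = 240 mm and z = 1222 mm, flush with the posts' −y face. 8 pickets, each 103 mm wide, 22 mm thick and 1369 mm tall, are fixed to the +y face of the rails with their bottoms at z = 35 mm, evenly spaced across the span with equal gaps (rounded down to the nearest mm) at the −x end and between each pair — any rounding remainder accumulates at the +x end.

The picture frame is on top of the table, centred. The fence section is against the table's +x side, with their −y faces flush.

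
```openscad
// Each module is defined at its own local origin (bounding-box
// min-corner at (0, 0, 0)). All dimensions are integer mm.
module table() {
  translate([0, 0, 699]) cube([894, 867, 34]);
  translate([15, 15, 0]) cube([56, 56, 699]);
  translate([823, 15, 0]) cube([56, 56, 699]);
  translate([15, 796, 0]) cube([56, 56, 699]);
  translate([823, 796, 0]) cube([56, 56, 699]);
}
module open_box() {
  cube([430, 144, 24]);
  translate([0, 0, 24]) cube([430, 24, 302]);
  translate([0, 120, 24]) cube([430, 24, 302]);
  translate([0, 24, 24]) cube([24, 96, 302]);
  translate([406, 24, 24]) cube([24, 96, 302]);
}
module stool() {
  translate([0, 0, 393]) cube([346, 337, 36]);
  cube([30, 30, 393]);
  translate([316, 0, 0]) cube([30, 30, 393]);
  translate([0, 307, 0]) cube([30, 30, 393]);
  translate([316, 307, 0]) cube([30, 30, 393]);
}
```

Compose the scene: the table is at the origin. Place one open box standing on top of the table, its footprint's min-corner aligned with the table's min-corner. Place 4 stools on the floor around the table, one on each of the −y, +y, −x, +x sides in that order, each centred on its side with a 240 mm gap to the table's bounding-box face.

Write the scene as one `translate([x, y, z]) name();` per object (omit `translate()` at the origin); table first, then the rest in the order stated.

table();
translate([0, 0, 733]) open_box();
translate([274, -577, 0]) stool();
translate([274, 1107, 0]) stool();
translate([-586, 265, 0]) stool();
translate([1134, 265, 0]) stool();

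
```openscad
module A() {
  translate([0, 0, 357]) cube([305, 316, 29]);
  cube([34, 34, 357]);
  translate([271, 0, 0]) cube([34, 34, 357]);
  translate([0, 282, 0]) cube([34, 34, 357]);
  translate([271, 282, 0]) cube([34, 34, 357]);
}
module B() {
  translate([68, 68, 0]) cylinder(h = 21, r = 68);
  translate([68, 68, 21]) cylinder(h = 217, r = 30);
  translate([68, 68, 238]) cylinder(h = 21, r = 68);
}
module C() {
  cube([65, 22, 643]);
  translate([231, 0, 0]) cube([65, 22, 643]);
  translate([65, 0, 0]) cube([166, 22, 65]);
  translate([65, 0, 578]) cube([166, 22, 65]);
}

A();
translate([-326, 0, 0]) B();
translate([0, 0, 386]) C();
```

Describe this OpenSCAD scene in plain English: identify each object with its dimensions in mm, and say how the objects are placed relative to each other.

A is a four-legged stool. The seat is 305×316 mm, 29 mm thick, top at z = 386 mm. It stands on four square legs, each 34×34 mm in cross-section, from z = 0 to the seat underside, each flush with a corner of the seat.

B is a spool: two coaxial disc flanges of radius 68 mm and thickness 21 mm, joined by a core cylinder of radius 30 mm and height 217 mm. The lower flange rests on z = 0 and the three cylinders share a vertical axis.

C is a picture frame with a 166×513 mm rectangular opening (x by z) and a uniform 65 mm border on every side. Frame depth is 22 mm along y. It is built from two vertical stiles running the full outside height and two horizontal rails spanning the gap between the stiles.

The spool is on the floor beside the stool on its −x side. The picture frame is on top of the stool.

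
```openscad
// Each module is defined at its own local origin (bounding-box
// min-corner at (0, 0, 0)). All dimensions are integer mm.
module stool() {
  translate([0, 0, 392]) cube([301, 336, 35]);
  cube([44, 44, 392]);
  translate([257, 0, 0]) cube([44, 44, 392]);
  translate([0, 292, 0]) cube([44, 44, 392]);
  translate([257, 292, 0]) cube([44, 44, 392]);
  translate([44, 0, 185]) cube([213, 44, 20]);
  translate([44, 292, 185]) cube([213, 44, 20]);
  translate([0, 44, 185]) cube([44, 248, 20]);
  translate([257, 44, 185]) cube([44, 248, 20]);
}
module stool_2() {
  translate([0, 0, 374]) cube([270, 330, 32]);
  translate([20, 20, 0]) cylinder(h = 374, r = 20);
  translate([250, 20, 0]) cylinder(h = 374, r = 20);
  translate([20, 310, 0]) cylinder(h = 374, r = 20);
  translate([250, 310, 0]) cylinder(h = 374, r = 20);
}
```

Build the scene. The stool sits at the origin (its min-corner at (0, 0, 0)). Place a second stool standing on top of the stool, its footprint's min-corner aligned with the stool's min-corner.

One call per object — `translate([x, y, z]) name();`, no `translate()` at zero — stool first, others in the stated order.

stool();
translate([0, 0, 427]) stool_2();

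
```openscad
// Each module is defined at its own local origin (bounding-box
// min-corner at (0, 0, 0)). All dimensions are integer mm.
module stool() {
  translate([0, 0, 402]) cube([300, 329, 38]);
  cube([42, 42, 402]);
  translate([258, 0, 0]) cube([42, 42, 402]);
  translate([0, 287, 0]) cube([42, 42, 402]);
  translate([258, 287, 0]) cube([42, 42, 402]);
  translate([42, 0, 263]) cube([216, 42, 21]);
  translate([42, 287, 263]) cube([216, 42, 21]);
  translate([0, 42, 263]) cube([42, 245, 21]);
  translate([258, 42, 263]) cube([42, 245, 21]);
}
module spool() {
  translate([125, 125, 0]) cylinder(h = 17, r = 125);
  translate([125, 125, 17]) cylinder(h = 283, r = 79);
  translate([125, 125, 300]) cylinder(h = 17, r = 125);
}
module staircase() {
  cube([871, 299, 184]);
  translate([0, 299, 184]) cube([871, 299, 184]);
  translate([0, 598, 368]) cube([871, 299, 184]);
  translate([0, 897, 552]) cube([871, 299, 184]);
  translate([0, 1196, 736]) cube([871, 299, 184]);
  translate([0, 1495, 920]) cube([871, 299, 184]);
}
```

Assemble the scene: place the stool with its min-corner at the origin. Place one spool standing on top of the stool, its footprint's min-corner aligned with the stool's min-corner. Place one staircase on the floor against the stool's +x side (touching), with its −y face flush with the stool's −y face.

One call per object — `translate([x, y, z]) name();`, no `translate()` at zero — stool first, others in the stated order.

stool();
translate([0, 0, 440]) spool();
translate([300, 0, 0]) staircase();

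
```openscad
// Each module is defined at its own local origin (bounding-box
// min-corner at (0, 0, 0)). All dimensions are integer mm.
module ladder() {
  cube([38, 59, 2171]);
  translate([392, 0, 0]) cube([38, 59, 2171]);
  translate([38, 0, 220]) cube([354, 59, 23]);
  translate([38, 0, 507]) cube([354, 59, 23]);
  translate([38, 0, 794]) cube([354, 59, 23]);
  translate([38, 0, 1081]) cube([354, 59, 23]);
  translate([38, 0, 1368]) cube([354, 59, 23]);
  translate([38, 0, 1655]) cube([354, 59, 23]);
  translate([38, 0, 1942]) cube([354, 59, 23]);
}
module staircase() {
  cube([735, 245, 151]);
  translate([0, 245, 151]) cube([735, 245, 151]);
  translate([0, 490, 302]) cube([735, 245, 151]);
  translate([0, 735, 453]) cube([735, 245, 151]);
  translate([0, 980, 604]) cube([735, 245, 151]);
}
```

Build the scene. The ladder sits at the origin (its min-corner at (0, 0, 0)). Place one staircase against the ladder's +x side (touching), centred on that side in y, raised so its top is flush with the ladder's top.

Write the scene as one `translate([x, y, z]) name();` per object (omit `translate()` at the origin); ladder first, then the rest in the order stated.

ladder();
translate([430, -583, 1416]) staircase();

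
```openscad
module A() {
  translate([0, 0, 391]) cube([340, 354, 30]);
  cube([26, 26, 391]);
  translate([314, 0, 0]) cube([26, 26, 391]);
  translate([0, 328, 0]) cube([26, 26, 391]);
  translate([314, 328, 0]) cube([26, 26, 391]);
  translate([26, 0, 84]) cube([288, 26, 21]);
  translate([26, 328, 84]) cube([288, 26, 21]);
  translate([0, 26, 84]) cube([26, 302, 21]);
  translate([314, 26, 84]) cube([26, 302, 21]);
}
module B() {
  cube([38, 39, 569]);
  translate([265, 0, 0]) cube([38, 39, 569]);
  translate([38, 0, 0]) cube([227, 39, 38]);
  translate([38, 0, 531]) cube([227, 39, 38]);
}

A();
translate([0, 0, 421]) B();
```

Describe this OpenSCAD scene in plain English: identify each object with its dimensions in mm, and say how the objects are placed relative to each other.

A is a simple wooden stool: a rectangular seat 340 mm (x) by 354 mm (y), 30 mm thick, top face at z = 421 mm, on four square legs, each 26×26 mm in cross-section. The legs rest on z = 0, each flush with a corner of the seat. Four stretchers, 26 mm wide and 21 mm tall, connect adjacent legs with their undersides at z = 84 mm, each running between the inner faces of the legs it joins and aligned with the legs' outer faces on the other axis.

B is a rectangular picture frame lying in the x–z plane (depth along y). The opening is 227 mm wide (x) by 493 mm tall (z), surrounded by a border 38 mm wide on all four sides. The frame is 39 mm deep and is made of two full-height vertical stiles with two horizontal rails fitted between them.

The picture frame is on top of the stool.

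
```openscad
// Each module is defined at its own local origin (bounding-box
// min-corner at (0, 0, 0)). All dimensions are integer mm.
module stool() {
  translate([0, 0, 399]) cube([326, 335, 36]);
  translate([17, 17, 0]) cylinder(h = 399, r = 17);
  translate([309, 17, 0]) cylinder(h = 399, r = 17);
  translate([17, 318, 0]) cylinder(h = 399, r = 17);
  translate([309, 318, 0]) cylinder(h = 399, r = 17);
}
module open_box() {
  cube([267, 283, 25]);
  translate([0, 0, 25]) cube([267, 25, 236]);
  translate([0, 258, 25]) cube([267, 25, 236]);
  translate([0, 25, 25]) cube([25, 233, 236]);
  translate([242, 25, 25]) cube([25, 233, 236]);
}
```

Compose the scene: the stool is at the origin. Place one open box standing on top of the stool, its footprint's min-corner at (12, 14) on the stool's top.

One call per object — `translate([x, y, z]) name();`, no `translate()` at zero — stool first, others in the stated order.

stool();
translate([12, 14, 435]) open_box();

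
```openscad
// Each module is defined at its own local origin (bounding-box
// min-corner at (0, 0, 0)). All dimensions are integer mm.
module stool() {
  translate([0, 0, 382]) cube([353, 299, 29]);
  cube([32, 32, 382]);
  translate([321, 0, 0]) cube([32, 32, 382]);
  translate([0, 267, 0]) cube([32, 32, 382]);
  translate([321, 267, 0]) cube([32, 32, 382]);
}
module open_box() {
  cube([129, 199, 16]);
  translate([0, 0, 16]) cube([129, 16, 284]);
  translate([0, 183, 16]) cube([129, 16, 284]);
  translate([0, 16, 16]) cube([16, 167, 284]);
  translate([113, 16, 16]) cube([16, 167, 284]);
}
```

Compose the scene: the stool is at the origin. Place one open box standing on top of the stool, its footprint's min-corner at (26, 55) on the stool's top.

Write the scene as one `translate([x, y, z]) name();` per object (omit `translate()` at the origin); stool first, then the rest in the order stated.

stool();
translate([26, 55, 411]) open_box();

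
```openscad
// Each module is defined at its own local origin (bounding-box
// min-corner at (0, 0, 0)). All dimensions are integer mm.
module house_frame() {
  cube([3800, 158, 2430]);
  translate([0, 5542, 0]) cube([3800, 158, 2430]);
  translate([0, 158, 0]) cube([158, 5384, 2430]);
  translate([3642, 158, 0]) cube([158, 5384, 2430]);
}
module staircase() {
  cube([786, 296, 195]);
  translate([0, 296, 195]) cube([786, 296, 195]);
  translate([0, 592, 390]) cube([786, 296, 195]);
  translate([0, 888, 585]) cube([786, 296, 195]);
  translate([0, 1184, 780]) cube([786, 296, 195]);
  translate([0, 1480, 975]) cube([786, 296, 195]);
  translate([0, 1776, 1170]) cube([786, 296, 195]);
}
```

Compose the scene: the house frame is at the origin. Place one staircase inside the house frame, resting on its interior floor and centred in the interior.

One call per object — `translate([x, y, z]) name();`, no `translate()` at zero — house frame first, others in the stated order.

house_frame();
translate([1507, 1814, 0]) staircase();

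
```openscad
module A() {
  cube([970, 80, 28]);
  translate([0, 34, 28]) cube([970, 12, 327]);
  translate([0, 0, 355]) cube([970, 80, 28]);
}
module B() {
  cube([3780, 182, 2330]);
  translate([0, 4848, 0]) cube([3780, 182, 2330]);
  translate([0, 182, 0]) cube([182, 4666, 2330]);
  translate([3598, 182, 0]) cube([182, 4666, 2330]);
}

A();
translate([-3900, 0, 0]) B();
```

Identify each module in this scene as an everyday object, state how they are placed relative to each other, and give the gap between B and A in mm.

The house frame's nearest face is 120 mm from the I-beam's −x face.

A is an I-beam. B is a house frame. The house frame is on the floor beside the I-beam on its −x side. The gap between the house frame and the I-beam is 120 mm.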